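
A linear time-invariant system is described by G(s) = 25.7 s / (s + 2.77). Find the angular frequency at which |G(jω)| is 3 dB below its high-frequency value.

For a single-pole high-pass, the −3 dB point is at the pole: ω = 2.77 rad s⁻¹.

2.77 rad s⁻¹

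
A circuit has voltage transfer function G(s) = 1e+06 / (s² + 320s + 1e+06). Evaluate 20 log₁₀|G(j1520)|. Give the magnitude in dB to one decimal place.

|(j1520)² + 320(j1520) + 1e+06| = |-1.3104e+06 + j4.864e+05| = 1.398e+06
|G(j1520)| = 1e+06 / 1.398e+06 = 0.71543
20 log₁₀(0.71543) = -2.91 dB

-2.9 dB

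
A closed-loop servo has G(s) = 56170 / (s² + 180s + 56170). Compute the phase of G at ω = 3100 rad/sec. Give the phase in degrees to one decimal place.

∠[(j3100)² + 180(j3100) + 56170] = ∠[-9.5538e+06 + j5.58e+05] = 176.66°
∠G(j3100) = −176.66° = -176.66°

-176.7°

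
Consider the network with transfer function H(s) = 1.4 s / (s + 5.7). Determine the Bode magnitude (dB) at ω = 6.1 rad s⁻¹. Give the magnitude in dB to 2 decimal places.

|j6.1| = 6.1
|j6.1 + 5.7| = √(6.1² + 5.7²) = 8.349
|H(j6.1)| = 1.4 × 6.1 / 8.349 = 1.0229
20 log₁₀(1.0229) = 0.197 dB

0.20 dB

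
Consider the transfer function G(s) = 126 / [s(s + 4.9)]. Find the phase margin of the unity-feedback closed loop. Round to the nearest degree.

25°

Gain crossover: |G(jω)| = 1 at ω ≈ 10.7 rad/s.
∠G(j10.7) = −90° − arctan(10.7/4.9) ≈ -155.40°
PM = 180° + (-155.40°) = 24.60°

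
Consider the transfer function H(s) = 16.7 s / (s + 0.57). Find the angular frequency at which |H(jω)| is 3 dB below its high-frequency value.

For a single-pole high-pass, the −3 dB point is at the pole: ω = 0.57 rad/sec.

0.57 rad/sec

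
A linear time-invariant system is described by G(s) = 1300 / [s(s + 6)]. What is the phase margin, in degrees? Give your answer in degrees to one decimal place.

9.5°

Gain crossover: |G(jω)| = 1 at ω ≈ 35.8 rad s⁻¹.
∠G(j35.8) = −90° − arctan(35.8/6) ≈ -170.49°
PM = 180° + (-170.49°) = 9.51°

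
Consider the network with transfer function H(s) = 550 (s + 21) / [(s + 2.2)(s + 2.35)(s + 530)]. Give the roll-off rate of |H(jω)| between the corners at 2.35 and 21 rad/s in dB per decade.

In this band the factors already past their corner are: pole at 2.2, pole at 2.35; net slope = -40 dB/decade.

-40 dB/decade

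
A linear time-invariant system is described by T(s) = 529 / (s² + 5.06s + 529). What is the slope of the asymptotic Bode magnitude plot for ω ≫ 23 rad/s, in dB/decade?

-40 dB/decade

With 0 zeros and 2 poles, the high-frequency asymptotic slope is 20 × (0 − 2) = -40 dB/decade.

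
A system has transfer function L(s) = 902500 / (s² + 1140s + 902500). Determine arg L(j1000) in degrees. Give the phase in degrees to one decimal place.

-94.9°

∠[(j1000)² + 1140(j1000) + 902500] = ∠[-97500 + j1.14e+06] = 94.89°
∠L(j1000) = −94.89° = -94.89°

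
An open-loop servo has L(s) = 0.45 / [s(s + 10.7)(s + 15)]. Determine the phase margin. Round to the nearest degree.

Gain crossover: |L(jω)| = 1 at ω ≈ 0.0028 rad s⁻¹.
∠L(j0.0028) = −90° − arctan(0.0028/10.7) − arctan(0.0028/15) ≈ -90.03°
PM = 180° + (-90.03°) = 89.97°

90°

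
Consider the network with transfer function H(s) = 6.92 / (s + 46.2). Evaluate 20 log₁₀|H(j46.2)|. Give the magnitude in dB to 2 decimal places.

-19.50 dB

|j46.2 + 46.2| = √(46.2² + 46.2²) = 65.34
|H(j46.2)| = 6.92 / 65.34 = 0.10591
20 log₁₀(0.10591) = -19.501 dB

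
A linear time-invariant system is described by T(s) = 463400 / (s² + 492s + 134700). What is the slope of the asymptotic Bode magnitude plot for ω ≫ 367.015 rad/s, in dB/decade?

With 0 zeros and 2 poles, the high-frequency asymptotic slope is 20 × (0 − 2) = -40 dB/decade.

-40 dB/decade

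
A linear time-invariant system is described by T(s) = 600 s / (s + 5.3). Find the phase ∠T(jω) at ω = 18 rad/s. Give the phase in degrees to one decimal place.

∠(j18) = 90.00°
∠(j18 + 5.3) = arctan(18/5.3) = 73.59°
∠T(j18) = 90.00° − 73.59° = 16.41°

16.4 deg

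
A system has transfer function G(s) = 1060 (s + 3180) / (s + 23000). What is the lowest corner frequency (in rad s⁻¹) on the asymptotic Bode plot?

3180 rad s⁻¹

Break frequencies occur at each pole and zero magnitude: 3180 rad s⁻¹, 23000 rad s⁻¹.
The lowest is 3180 rad s⁻¹.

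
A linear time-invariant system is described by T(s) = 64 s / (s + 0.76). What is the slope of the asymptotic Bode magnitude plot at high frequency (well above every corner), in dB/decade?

0 dB/decade

With 1 zero and 1 pole, the high-frequency asymptotic slope is 20 × (1 − 1) = 0 dB/decade.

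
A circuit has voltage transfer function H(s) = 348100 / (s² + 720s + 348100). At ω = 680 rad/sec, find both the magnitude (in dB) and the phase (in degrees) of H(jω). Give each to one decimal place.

|H| = -3.2 dB, ∠H = -103.1°

|(j680)² + 720(j680) + 348100| = |-1.143e+05 + j4.896e+05| = 5.028e+05
|H(j680)| = 348100 / 5.028e+05 = 0.69237
20 log₁₀(0.69237) = -3.19 dB
∠[(j680)² + 720(j680) + 348100] = ∠[-1.143e+05 + j4.896e+05] = 103.14°
∠H(j680) = −103.14° = -103.14°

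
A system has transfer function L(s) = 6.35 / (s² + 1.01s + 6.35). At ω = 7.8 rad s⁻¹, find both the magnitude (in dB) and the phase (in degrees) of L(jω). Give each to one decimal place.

|(j7.8)² + 1.01(j7.8) + 6.35| = |-54.49 + j7.878| = 55.06
|L(j7.8)| = 6.35 / 55.06 = 0.11534
20 log₁₀(0.11534) = -18.76 dB
∠[(j7.8)² + 1.01(j7.8) + 6.35] = ∠[-54.49 + j7.878] = 171.77°
∠L(j7.8) = −171.77° = -171.77°

|L| = -18.8 dB, ∠L = -171.8°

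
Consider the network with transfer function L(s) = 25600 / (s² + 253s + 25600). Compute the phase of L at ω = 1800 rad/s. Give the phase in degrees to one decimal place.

∠[(j1800)² + 253(j1800) + 25600] = ∠[-3.2144e+06 + j4.554e+05] = 171.94°
∠L(j1800) = −171.94° = -171.94°

-171.9°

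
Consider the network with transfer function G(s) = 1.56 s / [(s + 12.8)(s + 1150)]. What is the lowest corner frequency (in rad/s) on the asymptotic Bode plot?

Break frequencies occur at each pole and zero magnitude: 12.8 rad/s, 1150 rad/s.
The lowest is 12.8 rad/s.

12.8 rad/s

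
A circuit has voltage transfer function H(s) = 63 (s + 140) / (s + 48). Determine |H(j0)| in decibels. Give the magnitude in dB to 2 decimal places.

H(0) = 63 × 140 / 48 = 183.75
20 log₁₀(183.75) = 45.285 dB

45.28 dB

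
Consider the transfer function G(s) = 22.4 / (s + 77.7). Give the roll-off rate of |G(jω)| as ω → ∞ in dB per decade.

-20 dB/decade

With 0 zeros and 1 pole, the high-frequency asymptotic slope is 20 × (0 − 1) = -20 dB/decade.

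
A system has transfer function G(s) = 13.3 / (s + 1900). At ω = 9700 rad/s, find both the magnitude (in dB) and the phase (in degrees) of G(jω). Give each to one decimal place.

|j9700 + 1900| = √(9700² + 1900²) = 9884
|G(j9700)| = 13.3 / 9884 = 0.0013456
20 log₁₀(0.0013456) = -57.42 dB
∠(j9700 + 1900) = arctan(9700/1900) = 78.92°
∠G(j9700) = −78.92° = -78.92°

|G| = -57.4 dB, ∠G = -78.9°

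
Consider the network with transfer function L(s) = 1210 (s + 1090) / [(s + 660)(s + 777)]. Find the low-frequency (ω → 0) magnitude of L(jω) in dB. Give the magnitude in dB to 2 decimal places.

8.20 dB

L(0) = 1210 × 1090 / (660 × 777) = 2.5719
20 log₁₀(2.5719) = 8.205 dB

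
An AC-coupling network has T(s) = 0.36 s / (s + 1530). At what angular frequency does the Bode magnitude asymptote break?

The single real pole at s = −1530 gives a corner at ω = 1530 rad/s.

1530 rad/s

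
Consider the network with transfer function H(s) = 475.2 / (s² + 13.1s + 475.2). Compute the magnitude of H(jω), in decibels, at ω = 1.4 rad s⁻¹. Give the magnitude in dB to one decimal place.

0.0 dB

|(j1.4)² + 13.1(j1.4) + 475.2| = |473.24 + j18.34| = 473.6
|H(j1.4)| = 475.2 / 473.6 = 1.0034
20 log₁₀(1.0034) = 0.03 dB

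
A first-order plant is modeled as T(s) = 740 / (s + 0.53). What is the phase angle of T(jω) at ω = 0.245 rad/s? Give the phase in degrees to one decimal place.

-24.8°

∠(j0.245 + 0.53) = arctan(0.245/0.53) = 24.81°
∠T(j0.245) = −24.81° = -24.81°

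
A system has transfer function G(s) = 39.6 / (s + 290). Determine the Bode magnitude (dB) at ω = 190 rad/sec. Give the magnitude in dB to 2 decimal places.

-18.85 dB

|j190 + 290| = √(190² + 290²) = 346.7
|G(j190)| = 39.6 / 346.7 = 0.11422
20 log₁₀(0.11422) = -18.845 dB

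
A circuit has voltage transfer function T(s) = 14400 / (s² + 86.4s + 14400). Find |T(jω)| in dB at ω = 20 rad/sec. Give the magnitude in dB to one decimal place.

0.2 dB

|(j20)² + 86.4(j20) + 14400| = |14000 + j1728| = 1.411e+04
|T(j20)| = 14400 / 1.411e+04 = 1.0208
20 log₁₀(1.0208) = 0.18 dB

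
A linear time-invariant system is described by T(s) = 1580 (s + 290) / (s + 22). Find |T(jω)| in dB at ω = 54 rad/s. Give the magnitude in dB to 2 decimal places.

78.05 dB

|j54 + 290| = √(54² + 290²) = 295
|j54 + 22| = √(54² + 22²) = 58.31
|T(j54)| = 1580 × 295 / 58.31 = 7993.1
20 log₁₀(7993.1) = 78.054 dB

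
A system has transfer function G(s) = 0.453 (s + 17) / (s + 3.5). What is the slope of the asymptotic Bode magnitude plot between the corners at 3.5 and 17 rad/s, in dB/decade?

In this band the factors already past their corner are: pole at 3.5; net slope = -20 dB/decade.

-20 dB/decade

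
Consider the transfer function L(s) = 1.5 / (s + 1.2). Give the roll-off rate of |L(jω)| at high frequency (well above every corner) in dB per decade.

-20 dB/decade

With 0 zeros and 1 pole, the high-frequency asymptotic slope is 20 × (0 − 1) = -20 dB/decade.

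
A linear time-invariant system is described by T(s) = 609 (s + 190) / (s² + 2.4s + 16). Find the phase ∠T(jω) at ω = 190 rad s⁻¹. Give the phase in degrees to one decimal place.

∠(j190 + 190) = arctan(190/190) = 45.00°
∠[(j190)² + 2.4(j190) + 16] = ∠[-36084 + j456] = 179.28°
∠T(j190) = 45.00° − 179.28° = -134.28°

-134.3°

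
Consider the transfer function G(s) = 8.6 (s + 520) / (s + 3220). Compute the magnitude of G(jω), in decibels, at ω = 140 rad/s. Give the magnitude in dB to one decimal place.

3.1 dB

|j140 + 520| = √(140² + 520²) = 538.5
|j140 + 3220| = √(140² + 3220²) = 3223
|G(j140)| = 8.6 × 538.5 / 3223 = 1.4369
20 log₁₀(1.4369) = 3.15 dB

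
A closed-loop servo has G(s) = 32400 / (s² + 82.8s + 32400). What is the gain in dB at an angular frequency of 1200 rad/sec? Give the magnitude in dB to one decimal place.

|(j1200)² + 82.8(j1200) + 32400| = |-1.4076e+06 + j99360| = 1.411e+06
|G(j1200)| = 32400 / 1.411e+06 = 0.022961
20 log₁₀(0.022961) = -32.78 dB

-32.8 dB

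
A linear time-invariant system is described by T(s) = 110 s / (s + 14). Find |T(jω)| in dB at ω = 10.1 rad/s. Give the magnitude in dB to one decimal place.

|j10.1| = 10.1
|j10.1 + 14| = √(10.1² + 14²) = 17.26
|T(j10.1)| = 110 × 10.1 / 17.26 = 64.357
20 log₁₀(64.357) = 36.17 dB

36.2 dB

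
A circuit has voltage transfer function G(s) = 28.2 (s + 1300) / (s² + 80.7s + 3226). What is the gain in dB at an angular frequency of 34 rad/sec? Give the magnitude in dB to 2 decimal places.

20.56 dB

|j34 + 1300| = √(34² + 1300²) = 1300
|(j34)² + 80.7(j34) + 3226| = |2070 + j2743.8| = 3437
|G(j34)| = 28.2 × 1300 / 3437 = 10.67
20 log₁₀(10.67) = 20.563 dB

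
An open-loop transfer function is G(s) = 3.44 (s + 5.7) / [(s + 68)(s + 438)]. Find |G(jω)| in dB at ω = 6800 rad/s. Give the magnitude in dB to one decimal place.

-65.9 dB

|j6800 + 5.7| = √(6800² + 5.7²) = 6800
|j6800 + 68| = √(6800² + 68²) = 6800
|j6800 + 438| = √(6800² + 438²) = 6814
|G(j6800)| = 3.44 × 6800 / (6800 × 6814) = 0.00050481
20 log₁₀(0.00050481) = -65.94 dB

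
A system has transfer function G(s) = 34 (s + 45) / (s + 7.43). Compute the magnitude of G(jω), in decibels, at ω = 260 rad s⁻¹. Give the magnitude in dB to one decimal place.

30.8 dB

|j260 + 45| = √(260² + 45²) = 263.9
|j260 + 7.43| = √(260² + 7.43²) = 260.1
|G(j260)| = 34 × 263.9 / 260.1 = 34.491
20 log₁₀(34.491) = 30.75 dB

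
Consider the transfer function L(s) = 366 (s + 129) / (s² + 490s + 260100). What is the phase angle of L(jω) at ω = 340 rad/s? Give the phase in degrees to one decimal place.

20.2°

∠(j340 + 129) = arctan(340/129) = 69.22°
∠[(j340)² + 490(j340) + 260100] = ∠[1.445e+05 + j1.666e+05] = 49.06°
∠L(j340) = 69.22° − 49.06° = 20.16°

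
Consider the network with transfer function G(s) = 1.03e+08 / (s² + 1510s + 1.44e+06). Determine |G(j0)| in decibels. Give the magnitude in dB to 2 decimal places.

37.09 dB

G(0) = 1.03e+08 / 1.44e+06 = 71.528
20 log₁₀(71.528) = 37.089 dB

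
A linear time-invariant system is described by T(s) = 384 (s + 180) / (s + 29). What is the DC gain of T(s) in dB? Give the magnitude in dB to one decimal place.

67.5 dB

T(0) = 384 × 180 / 29 = 2383.4
20 log₁₀(2383.4) = 67.54 dB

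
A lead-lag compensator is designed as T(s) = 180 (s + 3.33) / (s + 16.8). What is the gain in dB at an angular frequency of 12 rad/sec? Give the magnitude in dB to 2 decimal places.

40.71 dB

|j12 + 3.33| = √(12² + 3.33²) = 12.45
|j12 + 16.8| = √(12² + 16.8²) = 20.65
|T(j12)| = 180 × 12.45 / 20.65 = 108.58
20 log₁₀(108.58) = 40.715 dB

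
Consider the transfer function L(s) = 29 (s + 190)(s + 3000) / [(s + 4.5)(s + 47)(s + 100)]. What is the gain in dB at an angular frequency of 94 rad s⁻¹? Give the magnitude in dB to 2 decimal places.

22.67 dB

|j94 + 190| = √(94² + 190²) = 212
|j94 + 3000| = √(94² + 3000²) = 3001
|j94 + 4.5| = √(94² + 4.5²) = 94.11
|j94 + 47| = √(94² + 47²) = 105.1
|j94 + 100| = √(94² + 100²) = 137.2
|L(j94)| = 29 × 212 × 3001 / (94.11 × 105.1 × 137.2) = 13.593
20 log₁₀(13.593) = 22.667 dB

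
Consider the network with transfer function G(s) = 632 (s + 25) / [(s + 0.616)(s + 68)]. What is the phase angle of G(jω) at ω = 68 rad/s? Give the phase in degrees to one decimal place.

∠(j68 + 25) = arctan(68/25) = 69.81°
∠(j68 + 0.616) = arctan(68/0.616) = 89.48°
∠(j68 + 68) = arctan(68/68) = 45.00°
∠G(j68) = 69.81° − (89.48° + 45.00°) = -64.67°

-64.7 deg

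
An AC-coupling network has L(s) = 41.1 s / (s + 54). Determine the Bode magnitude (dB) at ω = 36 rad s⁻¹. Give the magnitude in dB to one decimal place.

27.2 dB

|j36| = 36
|j36 + 54| = √(36² + 54²) = 64.9
|L(j36)| = 41.1 × 36 / 64.9 = 22.798
20 log₁₀(22.798) = 27.16 dB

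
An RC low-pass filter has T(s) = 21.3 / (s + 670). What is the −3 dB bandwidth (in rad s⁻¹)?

670 rad s⁻¹

For a single-pole low-pass, the −3 dB point is at the pole: ω = 670 rad s⁻¹.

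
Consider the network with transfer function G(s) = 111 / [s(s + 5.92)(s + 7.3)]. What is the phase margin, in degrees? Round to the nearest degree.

Gain crossover: |G(jω)| = 1 at ω ≈ 2.29 rad/s.
∠G(j2.29) = −90° − arctan(2.29/5.92) − arctan(2.29/7.3) ≈ -128.51°
PM = 180° + (-128.51°) = 51.49°

51°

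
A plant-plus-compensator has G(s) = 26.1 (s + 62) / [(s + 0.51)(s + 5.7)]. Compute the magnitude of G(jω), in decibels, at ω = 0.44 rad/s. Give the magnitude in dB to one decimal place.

|j0.44 + 62| = √(0.44² + 62²) = 62
|j0.44 + 0.51| = √(0.44² + 0.51²) = 0.6736
|j0.44 + 5.7| = √(0.44² + 5.7²) = 5.717
|G(j0.44)| = 26.1 × 62 / (0.6736 × 5.717) = 420.24
20 log₁₀(420.24) = 52.47 dB

52.5 dB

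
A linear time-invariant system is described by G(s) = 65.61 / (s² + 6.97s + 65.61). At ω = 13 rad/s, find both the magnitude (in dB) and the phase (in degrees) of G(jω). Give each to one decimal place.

|(j13)² + 6.97(j13) + 65.61| = |-103.39 + j90.61| = 137.5
|G(j13)| = 65.61 / 137.5 = 0.47725
20 log₁₀(0.47725) = -6.43 dB
∠[(j13)² + 6.97(j13) + 65.61] = ∠[-103.39 + j90.61] = 138.77°
∠G(j13) = −138.77° = -138.77°

|G| = -6.4 dB, ∠G = -138.8°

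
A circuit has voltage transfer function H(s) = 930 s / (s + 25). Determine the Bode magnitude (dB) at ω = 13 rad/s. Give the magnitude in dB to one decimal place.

|j13| = 13
|j13 + 25| = √(13² + 25²) = 28.18
|H(j13)| = 930 × 13 / 28.18 = 429.06
20 log₁₀(429.06) = 52.65 dB

52.7 dB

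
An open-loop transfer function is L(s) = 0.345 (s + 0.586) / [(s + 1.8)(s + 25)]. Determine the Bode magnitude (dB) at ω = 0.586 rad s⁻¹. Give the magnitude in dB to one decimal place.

-44.4 dB

|j0.586 + 0.586| = √(0.586² + 0.586²) = 0.8287
|j0.586 + 1.8| = √(0.586² + 1.8²) = 1.893
|j0.586 + 25| = √(0.586² + 25²) = 25.01
|L(j0.586)| = 0.345 × 0.8287 / (1.893 × 25.01) = 0.0060398
20 log₁₀(0.0060398) = -44.38 dB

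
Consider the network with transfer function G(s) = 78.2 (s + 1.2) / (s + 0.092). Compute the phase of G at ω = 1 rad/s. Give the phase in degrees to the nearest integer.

-45°

∠(j1 + 1.2) = arctan(1/1.2) = 39.81°
∠(j1 + 0.092) = arctan(1/0.092) = 84.74°
∠G(j1) = 39.81° − 84.74° = -44.94°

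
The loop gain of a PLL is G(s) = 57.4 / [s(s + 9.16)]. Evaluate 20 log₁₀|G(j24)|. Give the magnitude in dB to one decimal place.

|j24 + 9.16| = √(24² + 9.16²) = 25.69
|j24| = 24
|G(j24)| = 57.4 / (25.69 × 24) = 0.093102
20 log₁₀(0.093102) = -20.62 dB

-20.6 dB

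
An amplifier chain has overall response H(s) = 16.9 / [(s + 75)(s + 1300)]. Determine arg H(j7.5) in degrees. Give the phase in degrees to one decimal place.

-6.0°

∠(j7.5 + 75) = arctan(7.5/75) = 5.71°
∠(j7.5 + 1300) = arctan(7.5/1300) = 0.33°
∠H(j7.5) = − (5.71° + 0.33°) = -6.04°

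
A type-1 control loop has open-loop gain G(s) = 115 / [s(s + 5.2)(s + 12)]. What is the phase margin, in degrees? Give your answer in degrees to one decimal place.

63.4°

Gain crossover: |G(jω)| = 1 at ω ≈ 1.73 rad/s.
∠G(j1.73) = −90° − arctan(1.73/5.2) − arctan(1.73/12) ≈ -116.62°
PM = 180° + (-116.62°) = 63.38°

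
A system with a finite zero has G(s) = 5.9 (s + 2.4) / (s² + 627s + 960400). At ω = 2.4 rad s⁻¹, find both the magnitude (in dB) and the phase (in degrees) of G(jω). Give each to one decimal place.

|G| = -93.6 dB, ∠G = 44.9 deg

|j2.4 + 2.4| = √(2.4² + 2.4²) = 3.394
|(j2.4)² + 627(j2.4) + 960400| = |9.6039e+05 + j1504.8| = 9.604e+05
|G(j2.4)| = 5.9 × 3.394 / 9.604e+05 = 2.0851e-05
20 log₁₀(2.0851e-05) = -93.62 dB
∠(j2.4 + 2.4) = arctan(2.4/2.4) = 45.00°
∠[(j2.4)² + 627(j2.4) + 960400] = ∠[9.6039e+05 + j1504.8] = 0.09°
∠G(j2.4) = 45.00° − 0.09° = 44.91°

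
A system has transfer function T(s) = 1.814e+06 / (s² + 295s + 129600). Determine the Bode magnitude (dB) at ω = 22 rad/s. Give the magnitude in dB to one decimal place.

22.9 dB

|(j22)² + 295(j22) + 129600| = |1.2912e+05 + j6490| = 1.293e+05
|T(j22)| = 1.814e+06 / 1.293e+05 = 14.032
20 log₁₀(14.032) = 22.94 dB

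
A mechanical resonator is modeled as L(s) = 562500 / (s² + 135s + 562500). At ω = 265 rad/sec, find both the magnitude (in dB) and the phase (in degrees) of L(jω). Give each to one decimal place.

|(j265)² + 135(j265) + 562500| = |4.9228e+05 + j35775| = 4.936e+05
|L(j265)| = 562500 / 4.936e+05 = 1.1396
20 log₁₀(1.1396) = 1.14 dB
∠[(j265)² + 135(j265) + 562500] = ∠[4.9228e+05 + j35775] = 4.16°
∠L(j265) = −4.16° = -4.16°

|L| = 1.1 dB, ∠L = -4.2 deg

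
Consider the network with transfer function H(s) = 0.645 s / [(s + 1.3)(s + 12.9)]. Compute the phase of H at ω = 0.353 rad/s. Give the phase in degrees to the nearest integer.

∠(j0.353) = 90.00°
∠(j0.353 + 1.3) = arctan(0.353/1.3) = 15.19°
∠(j0.353 + 12.9) = arctan(0.353/12.9) = 1.57°
∠H(j0.353) = 90.00° − (15.19° + 1.57°) = 73.24°

73°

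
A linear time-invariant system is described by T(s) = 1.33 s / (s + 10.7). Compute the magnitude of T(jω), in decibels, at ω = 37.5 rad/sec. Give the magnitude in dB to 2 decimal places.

|j37.5| = 37.5
|j37.5 + 10.7| = √(37.5² + 10.7²) = 39
|T(j37.5)| = 1.33 × 37.5 / 39 = 1.279
20 log₁₀(1.279) = 2.137 dB

2.14 dB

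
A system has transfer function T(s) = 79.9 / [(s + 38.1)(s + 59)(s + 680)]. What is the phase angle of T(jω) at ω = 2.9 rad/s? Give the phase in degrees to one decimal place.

-7.4 deg

∠(j2.9 + 38.1) = arctan(2.9/38.1) = 4.35°
∠(j2.9 + 59) = arctan(2.9/59) = 2.81°
∠(j2.9 + 680) = arctan(2.9/680) = 0.24°
∠T(j2.9) = − (4.35° + 2.81° + 0.24°) = -7.41°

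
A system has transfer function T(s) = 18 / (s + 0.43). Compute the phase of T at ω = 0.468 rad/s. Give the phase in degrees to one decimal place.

∠(j0.468 + 0.43) = arctan(0.468/0.43) = 47.42°
∠T(j0.468) = −47.42° = -47.42°

-47.4 deg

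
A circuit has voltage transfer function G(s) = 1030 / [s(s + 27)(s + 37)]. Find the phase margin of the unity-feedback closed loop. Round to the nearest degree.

86 deg

Gain crossover: |G(jω)| = 1 at ω ≈ 1.03 rad/sec.
∠G(j1.03) = −90° − arctan(1.03/27) − arctan(1.03/37) ≈ -93.78°
PM = 180° + (-93.78°) = 86.22°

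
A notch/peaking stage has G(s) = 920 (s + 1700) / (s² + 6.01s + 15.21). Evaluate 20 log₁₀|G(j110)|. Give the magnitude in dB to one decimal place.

42.2 dB

|j110 + 1700| = √(110² + 1700²) = 1704
|(j110)² + 6.01(j110) + 15.21| = |-12085 + j661.1| = 1.21e+04
|G(j110)| = 920 × 1704 / 1.21e+04 = 129.5
20 log₁₀(129.5) = 42.25 dB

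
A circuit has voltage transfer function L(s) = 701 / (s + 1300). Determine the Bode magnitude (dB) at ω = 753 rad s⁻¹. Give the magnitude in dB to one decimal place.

|j753 + 1300| = √(753² + 1300²) = 1502
|L(j753)| = 701 / 1502 = 0.46661
20 log₁₀(0.46661) = -6.62 dB

-6.6 dB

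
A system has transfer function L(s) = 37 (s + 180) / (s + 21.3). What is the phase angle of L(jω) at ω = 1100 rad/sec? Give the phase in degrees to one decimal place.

∠(j1100 + 180) = arctan(1100/180) = 80.71°
∠(j1100 + 21.3) = arctan(1100/21.3) = 88.89°
∠L(j1100) = 80.71° − 88.89° = -8.18°

-8.2°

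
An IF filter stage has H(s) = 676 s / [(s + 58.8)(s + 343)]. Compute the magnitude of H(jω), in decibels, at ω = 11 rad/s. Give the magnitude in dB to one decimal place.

|j11| = 11
|j11 + 58.8| = √(11² + 58.8²) = 59.82
|j11 + 343| = √(11² + 343²) = 343.2
|H(j11)| = 676 × 11 / (59.82 × 343.2) = 0.36222
20 log₁₀(0.36222) = -8.82 dB

-8.8 dB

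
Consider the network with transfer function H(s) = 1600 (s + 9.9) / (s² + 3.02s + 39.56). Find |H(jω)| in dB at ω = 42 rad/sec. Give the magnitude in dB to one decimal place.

|j42 + 9.9| = √(42² + 9.9²) = 43.15
|(j42)² + 3.02(j42) + 39.56| = |-1724.4 + j126.84| = 1729
|H(j42)| = 1600 × 43.15 / 1729 = 39.929
20 log₁₀(39.929) = 32.03 dB

32.0 dB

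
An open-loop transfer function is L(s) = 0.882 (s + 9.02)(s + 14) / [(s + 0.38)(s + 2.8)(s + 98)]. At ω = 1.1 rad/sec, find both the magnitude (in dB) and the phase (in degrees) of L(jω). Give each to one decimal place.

|j1.1 + 9.02| = √(1.1² + 9.02²) = 9.087
|j1.1 + 14| = √(1.1² + 14²) = 14.04
|j1.1 + 0.38| = √(1.1² + 0.38²) = 1.164
|j1.1 + 2.8| = √(1.1² + 2.8²) = 3.008
|j1.1 + 98| = √(1.1² + 98²) = 98.01
|L(j1.1)| = 0.882 × 9.087 × 14.04 / (1.164 × 3.008 × 98.01) = 0.32802
20 log₁₀(0.32802) = -9.68 dB
∠(j1.1 + 9.02) = arctan(1.1/9.02) = 6.95°
∠(j1.1 + 14) = arctan(1.1/14) = 4.49°
∠(j1.1 + 0.38) = arctan(1.1/0.38) = 70.94°
∠(j1.1 + 2.8) = arctan(1.1/2.8) = 21.45°
∠(j1.1 + 98) = arctan(1.1/98) = 0.64°
∠L(j1.1) = 6.95° + 4.49° − (70.94° + 21.45° + 0.64°) = -81.59°

|L| = -9.7 dB, ∠L = -81.6°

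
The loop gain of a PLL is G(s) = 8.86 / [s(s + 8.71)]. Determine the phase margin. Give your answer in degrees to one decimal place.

83.4 deg

Gain crossover: |G(jω)| = 1 at ω ≈ 1.01 rad/s.
∠G(j1.01) = −90° − arctan(1.01/8.71) ≈ -96.62°
PM = 180° + (-96.62°) = 83.38°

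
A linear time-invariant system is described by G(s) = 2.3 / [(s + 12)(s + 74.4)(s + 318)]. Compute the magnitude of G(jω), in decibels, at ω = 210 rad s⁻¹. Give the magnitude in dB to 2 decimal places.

-137.80 dB

|j210 + 12| = √(210² + 12²) = 210.3
|j210 + 74.4| = √(210² + 74.4²) = 222.8
|j210 + 318| = √(210² + 318²) = 381.1
|G(j210)| = 2.3 / (210.3 × 222.8 × 381.1) = 1.2879e-07
20 log₁₀(1.2879e-07) = -137.802 dB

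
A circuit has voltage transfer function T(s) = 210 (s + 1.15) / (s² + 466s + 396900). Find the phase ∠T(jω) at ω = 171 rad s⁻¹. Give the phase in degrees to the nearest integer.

77°

∠(j171 + 1.15) = arctan(171/1.15) = 89.61°
∠[(j171)² + 466(j171) + 396900] = ∠[3.6766e+05 + j79686] = 12.23°
∠T(j171) = 89.61° − 12.23° = 77.39°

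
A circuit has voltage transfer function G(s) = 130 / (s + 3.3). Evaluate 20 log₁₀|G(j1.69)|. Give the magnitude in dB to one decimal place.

|j1.69 + 3.3| = √(1.69² + 3.3²) = 3.708
|G(j1.69)| = 130 / 3.708 = 35.063
20 log₁₀(35.063) = 30.90 dB

30.9 dB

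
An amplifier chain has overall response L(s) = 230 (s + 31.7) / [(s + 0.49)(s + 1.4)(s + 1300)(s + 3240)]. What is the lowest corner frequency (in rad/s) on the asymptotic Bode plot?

0.49 rad/s

Break frequencies occur at each pole and zero magnitude: 0.49 rad/s, 1.4 rad/s, 31.7 rad/s, 1300 rad/s, 3240 rad/s.
The lowest is 0.49 rad/s.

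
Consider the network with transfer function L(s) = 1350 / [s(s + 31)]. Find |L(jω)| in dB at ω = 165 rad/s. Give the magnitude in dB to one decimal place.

-26.2 dB

|j165 + 31| = √(165² + 31²) = 167.9
|j165| = 165
|L(j165)| = 1350 / (167.9 × 165) = 0.048734
20 log₁₀(0.048734) = -26.24 dB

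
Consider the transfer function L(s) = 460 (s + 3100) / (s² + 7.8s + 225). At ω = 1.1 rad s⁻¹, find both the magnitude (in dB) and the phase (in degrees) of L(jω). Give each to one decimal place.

|j1.1 + 3100| = √(1.1² + 3100²) = 3100
|(j1.1)² + 7.8(j1.1) + 225| = |223.79 + j8.58| = 224
|L(j1.1)| = 460 × 3100 / 224 = 6367.4
20 log₁₀(6367.4) = 76.08 dB
∠(j1.1 + 3100) = arctan(1.1/3100) = 0.02°
∠[(j1.1)² + 7.8(j1.1) + 225] = ∠[223.79 + j8.58] = 2.20°
∠L(j1.1) = 0.02° − 2.20° = -2.18°

|L| = 76.1 dB, ∠L = -2.2°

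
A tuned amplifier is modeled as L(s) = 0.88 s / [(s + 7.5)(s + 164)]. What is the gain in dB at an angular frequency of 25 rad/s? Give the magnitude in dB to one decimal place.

|j25| = 25
|j25 + 7.5| = √(25² + 7.5²) = 26.1
|j25 + 164| = √(25² + 164²) = 165.9
|L(j25)| = 0.88 × 25 / (26.1 × 165.9) = 0.0050809
20 log₁₀(0.0050809) = -45.88 dB

-45.9 dB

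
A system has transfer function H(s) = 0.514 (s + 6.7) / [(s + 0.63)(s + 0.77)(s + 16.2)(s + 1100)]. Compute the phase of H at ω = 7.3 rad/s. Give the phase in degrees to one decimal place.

∠(j7.3 + 6.7) = arctan(7.3/6.7) = 47.45°
∠(j7.3 + 0.63) = arctan(7.3/0.63) = 85.07°
∠(j7.3 + 0.77) = arctan(7.3/0.77) = 83.98°
∠(j7.3 + 16.2) = arctan(7.3/16.2) = 24.26°
∠(j7.3 + 1100) = arctan(7.3/1100) = 0.38°
∠H(j7.3) = 47.45° − (85.07° + 83.98° + 24.26° + 0.38°) = -146.23°

-146.2°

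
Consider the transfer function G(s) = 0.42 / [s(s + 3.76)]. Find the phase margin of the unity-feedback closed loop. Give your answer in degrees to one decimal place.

Gain crossover: |G(jω)| = 1 at ω ≈ 0.112 rad/s.
∠G(j0.112) = −90° − arctan(0.112/3.76) ≈ -91.70°
PM = 180° + (-91.70°) = 88.30°

88.3 deg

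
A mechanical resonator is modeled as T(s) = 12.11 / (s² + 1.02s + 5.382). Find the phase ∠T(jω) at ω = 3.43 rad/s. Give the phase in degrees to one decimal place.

-151.3 deg

∠[(j3.43)² + 1.02(j3.43) + 5.382] = ∠[-6.3829 + j3.4986] = 151.27°
∠T(j3.43) = −151.27° = -151.27°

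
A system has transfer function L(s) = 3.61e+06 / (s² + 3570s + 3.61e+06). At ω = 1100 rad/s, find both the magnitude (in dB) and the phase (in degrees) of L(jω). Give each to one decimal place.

|L| = -2.1 dB, ∠L = -58.6°

|(j1100)² + 3570(j1100) + 3.61e+06| = |2.4e+06 + j3.927e+06| = 4.602e+06
|L(j1100)| = 3.61e+06 / 4.602e+06 = 0.78439
20 log₁₀(0.78439) = -2.11 dB
∠[(j1100)² + 3570(j1100) + 3.61e+06] = ∠[2.4e+06 + j3.927e+06] = 58.57°
∠L(j1100) = −58.57° = -58.57°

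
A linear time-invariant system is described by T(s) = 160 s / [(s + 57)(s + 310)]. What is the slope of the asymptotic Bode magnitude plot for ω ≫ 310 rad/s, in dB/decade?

With 1 zero and 2 poles, the high-frequency asymptotic slope is 20 × (1 − 2) = -20 dB/decade.

-20 dB/decade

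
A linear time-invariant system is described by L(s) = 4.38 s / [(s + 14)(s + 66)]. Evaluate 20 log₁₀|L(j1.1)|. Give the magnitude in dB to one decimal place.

|j1.1| = 1.1
|j1.1 + 14| = √(1.1² + 14²) = 14.04
|j1.1 + 66| = √(1.1² + 66²) = 66.01
|L(j1.1)| = 4.38 × 1.1 / (14.04 × 66.01) = 0.0051975
20 log₁₀(0.0051975) = -45.68 dB

-45.7 dB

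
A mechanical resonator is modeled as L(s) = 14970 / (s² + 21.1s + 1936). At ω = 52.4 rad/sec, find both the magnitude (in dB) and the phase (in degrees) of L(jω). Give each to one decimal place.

|L| = 20.8 dB, ∠L = -126.2°

|(j52.4)² + 21.1(j52.4) + 1936| = |-809.76 + j1105.6| = 1370
|L(j52.4)| = 14970 / 1370 = 10.923
20 log₁₀(10.923) = 20.77 dB
∠[(j52.4)² + 21.1(j52.4) + 1936] = ∠[-809.76 + j1105.6] = 126.22°
∠L(j52.4) = −126.22° = -126.22°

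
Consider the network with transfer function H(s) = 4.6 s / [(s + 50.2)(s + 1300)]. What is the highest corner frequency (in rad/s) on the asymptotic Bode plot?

1300 rad/s

Break frequencies occur at each pole and zero magnitude: 50.2 rad/s, 1300 rad/s.
The highest is 1300 rad/s.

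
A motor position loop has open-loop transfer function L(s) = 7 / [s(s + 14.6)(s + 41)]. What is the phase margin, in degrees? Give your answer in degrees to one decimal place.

Gain crossover: |L(jω)| = 1 at ω ≈ 0.0117 rad/s.
∠L(j0.0117) = −90° − arctan(0.0117/14.6) − arctan(0.0117/41) ≈ -90.06°
PM = 180° + (-90.06°) = 89.94°

89.9 deg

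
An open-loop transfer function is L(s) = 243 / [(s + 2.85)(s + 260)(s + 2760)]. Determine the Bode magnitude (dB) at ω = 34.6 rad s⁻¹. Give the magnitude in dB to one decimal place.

-100.3 dB

|j34.6 + 2.85| = √(34.6² + 2.85²) = 34.72
|j34.6 + 260| = √(34.6² + 260²) = 262.3
|j34.6 + 2760| = √(34.6² + 2760²) = 2760
|L(j34.6)| = 243 / (34.72 × 262.3 × 2760) = 9.6679e-06
20 log₁₀(9.6679e-06) = -100.29 dB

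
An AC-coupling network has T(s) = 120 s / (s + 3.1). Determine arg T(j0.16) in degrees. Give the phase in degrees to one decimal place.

∠(j0.16) = 90.00°
∠(j0.16 + 3.1) = arctan(0.16/3.1) = 2.95°
∠T(j0.16) = 90.00° − 2.95° = 87.05°

87.0 deg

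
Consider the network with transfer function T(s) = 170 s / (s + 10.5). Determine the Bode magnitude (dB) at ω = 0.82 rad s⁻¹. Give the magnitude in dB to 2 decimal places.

22.44 dB

|j0.82| = 0.82
|j0.82 + 10.5| = √(0.82² + 10.5²) = 10.53
|T(j0.82)| = 170 × 0.82 / 10.53 = 13.236
20 log₁₀(13.236) = 22.435 dB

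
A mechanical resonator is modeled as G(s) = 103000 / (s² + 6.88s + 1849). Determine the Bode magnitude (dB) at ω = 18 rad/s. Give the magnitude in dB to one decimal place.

|(j18)² + 6.88(j18) + 1849| = |1525 + j123.84| = 1530
|G(j18)| = 103000 / 1530 = 67.319
20 log₁₀(67.319) = 36.56 dB

36.6 dB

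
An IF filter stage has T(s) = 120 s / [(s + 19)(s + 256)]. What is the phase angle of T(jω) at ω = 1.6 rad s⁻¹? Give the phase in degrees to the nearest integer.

85°

∠(j1.6) = 90.00°
∠(j1.6 + 19) = arctan(1.6/19) = 4.81°
∠(j1.6 + 256) = arctan(1.6/256) = 0.36°
∠T(j1.6) = 90.00° − (4.81° + 0.36°) = 84.83°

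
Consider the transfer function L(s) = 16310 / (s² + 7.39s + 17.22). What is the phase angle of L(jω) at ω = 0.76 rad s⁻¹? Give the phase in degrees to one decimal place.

∠[(j0.76)² + 7.39(j0.76) + 17.22] = ∠[16.642 + j5.6164] = 18.65°
∠L(j0.76) = −18.65° = -18.65°

-18.6°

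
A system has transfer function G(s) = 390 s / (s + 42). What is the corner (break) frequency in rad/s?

42 rad/s

The single real pole at s = −42 gives a corner at ω = 42 rad/s.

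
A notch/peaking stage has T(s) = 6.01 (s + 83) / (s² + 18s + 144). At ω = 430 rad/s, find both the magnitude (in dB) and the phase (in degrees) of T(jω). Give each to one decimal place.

|j430 + 83| = √(430² + 83²) = 437.9
|(j430)² + 18(j430) + 144| = |-1.8476e+05 + j7740| = 1.849e+05
|T(j430)| = 6.01 × 437.9 / 1.849e+05 = 0.014233
20 log₁₀(0.014233) = -36.93 dB
∠(j430 + 83) = arctan(430/83) = 79.07°
∠[(j430)² + 18(j430) + 144] = ∠[-1.8476e+05 + j7740] = 177.60°
∠T(j430) = 79.07° − 177.60° = -98.53°

|T| = -36.9 dB, ∠T = -98.5°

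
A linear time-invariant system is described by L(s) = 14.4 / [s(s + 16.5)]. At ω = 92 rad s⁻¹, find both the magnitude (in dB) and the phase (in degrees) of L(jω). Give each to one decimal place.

|L| = -55.5 dB, ∠L = -169.8°

|j92 + 16.5| = √(92² + 16.5²) = 93.47
|j92| = 92
|L(j92)| = 14.4 / (93.47 × 92) = 0.0016746
20 log₁₀(0.0016746) = -55.52 dB
∠(j92 + 16.5) = arctan(92/16.5) = 79.83°
∠(j92) = 90.00°
∠L(j92) = − (79.83° + 90.00°) = -169.83°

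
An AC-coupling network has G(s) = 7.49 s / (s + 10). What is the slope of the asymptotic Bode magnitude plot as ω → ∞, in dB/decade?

0 dB/decade

With 1 zero and 1 pole, the high-frequency asymptotic slope is 20 × (1 − 1) = 0 dB/decade.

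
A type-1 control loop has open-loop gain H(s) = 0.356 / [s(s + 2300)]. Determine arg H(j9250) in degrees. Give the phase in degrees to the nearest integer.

-166°

∠(j9250 + 2300) = arctan(9250/2300) = 76.04°
∠(j9250) = 90.00°
∠H(j9250) = − (76.04° + 90.00°) = -166.04°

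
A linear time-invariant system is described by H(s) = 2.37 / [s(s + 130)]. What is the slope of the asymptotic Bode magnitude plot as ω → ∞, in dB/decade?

With 0 zeros and 2 poles, the high-frequency asymptotic slope is 20 × (0 − 2) = -40 dB/decade.

-40 dB/decade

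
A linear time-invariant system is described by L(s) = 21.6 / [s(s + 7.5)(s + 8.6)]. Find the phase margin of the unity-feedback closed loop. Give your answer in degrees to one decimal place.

85.2°

Gain crossover: |L(jω)| = 1 at ω ≈ 0.334 rad/s.
∠L(j0.334) = −90° − arctan(0.334/7.5) − arctan(0.334/8.6) ≈ -94.78°
PM = 180° + (-94.78°) = 85.22°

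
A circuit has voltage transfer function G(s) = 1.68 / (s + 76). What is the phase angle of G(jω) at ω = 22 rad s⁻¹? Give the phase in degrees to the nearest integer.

∠(j22 + 76) = arctan(22/76) = 16.14°
∠G(j22) = −16.14° = -16.14°

-16°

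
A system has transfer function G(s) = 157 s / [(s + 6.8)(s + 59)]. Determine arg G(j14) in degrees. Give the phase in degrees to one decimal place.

∠(j14) = 90.00°
∠(j14 + 6.8) = arctan(14/6.8) = 64.09°
∠(j14 + 59) = arctan(14/59) = 13.35°
∠G(j14) = 90.00° − (64.09° + 13.35°) = 12.56°

12.6°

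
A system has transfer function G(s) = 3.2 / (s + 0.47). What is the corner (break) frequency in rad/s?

The single real pole at s = −0.47 gives a corner at ω = 0.47 rad/s.

0.47 rad/s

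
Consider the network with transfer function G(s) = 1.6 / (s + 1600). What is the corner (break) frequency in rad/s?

1600 rad/s

The single real pole at s = −1600 gives a corner at ω = 1600 rad/s.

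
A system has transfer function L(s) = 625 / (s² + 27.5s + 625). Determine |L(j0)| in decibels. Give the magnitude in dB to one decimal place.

L(0) = 625 / 625 = 1
20 log₁₀(1) = 0.00 dB

0.0 dB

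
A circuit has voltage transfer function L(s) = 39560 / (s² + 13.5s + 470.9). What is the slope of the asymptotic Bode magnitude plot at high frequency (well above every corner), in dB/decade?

With 0 zeros and 2 poles, the high-frequency asymptotic slope is 20 × (0 − 2) = -40 dB/decade.

-40 dB/decade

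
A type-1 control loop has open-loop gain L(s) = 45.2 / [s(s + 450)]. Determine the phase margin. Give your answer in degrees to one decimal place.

Gain crossover: |L(jω)| = 1 at ω ≈ 0.1 rad/sec.
∠L(j0.1) = −90° − arctan(0.1/450) ≈ -90.01°
PM = 180° + (-90.01°) = 89.99°

90.0°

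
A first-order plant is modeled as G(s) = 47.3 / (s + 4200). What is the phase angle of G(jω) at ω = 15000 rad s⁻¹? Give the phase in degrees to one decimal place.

∠(j15000 + 4200) = arctan(15000/4200) = 74.36°
∠G(j15000) = −74.36° = -74.36°

-74.4°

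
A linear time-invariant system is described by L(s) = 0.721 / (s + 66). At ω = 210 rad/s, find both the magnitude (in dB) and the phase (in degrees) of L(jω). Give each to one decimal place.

|j210 + 66| = √(210² + 66²) = 220.1
|L(j210)| = 0.721 / 220.1 = 0.0032754
20 log₁₀(0.0032754) = -49.69 dB
∠(j210 + 66) = arctan(210/66) = 72.55°
∠L(j210) = −72.55° = -72.55°

|L| = -49.7 dB, ∠L = -72.6°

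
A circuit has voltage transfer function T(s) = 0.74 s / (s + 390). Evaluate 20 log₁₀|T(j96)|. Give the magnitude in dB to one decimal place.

|j96| = 96
|j96 + 390| = √(96² + 390²) = 401.6
|T(j96)| = 0.74 × 96 / 401.6 = 0.17687
20 log₁₀(0.17687) = -15.05 dB

-15.0 dB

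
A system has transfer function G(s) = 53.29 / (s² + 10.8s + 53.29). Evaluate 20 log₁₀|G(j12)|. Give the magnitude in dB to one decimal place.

|(j12)² + 10.8(j12) + 53.29| = |-90.71 + j129.6| = 158.2
|G(j12)| = 53.29 / 158.2 = 0.33687
20 log₁₀(0.33687) = -9.45 dB

-9.5 dB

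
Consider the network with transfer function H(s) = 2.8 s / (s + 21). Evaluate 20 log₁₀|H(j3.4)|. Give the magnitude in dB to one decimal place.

-7.0 dB

|j3.4| = 3.4
|j3.4 + 21| = √(3.4² + 21²) = 21.27
|H(j3.4)| = 2.8 × 3.4 / 21.27 = 0.44751
20 log₁₀(0.44751) = -6.98 dB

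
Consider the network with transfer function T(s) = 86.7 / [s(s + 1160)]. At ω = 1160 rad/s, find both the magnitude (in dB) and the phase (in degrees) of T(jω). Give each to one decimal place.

|j1160 + 1160| = √(1160² + 1160²) = 1640
|j1160| = 1160
|T(j1160)| = 86.7 / (1640 × 1160) = 4.556e-05
20 log₁₀(4.556e-05) = -86.83 dB
∠(j1160 + 1160) = arctan(1160/1160) = 45.00°
∠(j1160) = 90.00°
∠T(j1160) = − (45.00° + 90.00°) = -135.00°

|T| = -86.8 dB, ∠T = -135.0 deg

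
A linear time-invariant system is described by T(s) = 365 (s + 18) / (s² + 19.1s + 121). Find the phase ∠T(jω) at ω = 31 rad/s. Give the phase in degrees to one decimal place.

∠(j31 + 18) = arctan(31/18) = 59.86°
∠[(j31)² + 19.1(j31) + 121] = ∠[-840 + j592.1] = 144.82°
∠T(j31) = 59.86° − 144.82° = -84.96°

-85.0 deg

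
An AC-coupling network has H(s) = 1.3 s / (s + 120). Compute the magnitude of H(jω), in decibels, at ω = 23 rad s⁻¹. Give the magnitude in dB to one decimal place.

-12.2 dB

|j23| = 23
|j23 + 120| = √(23² + 120²) = 122.2
|H(j23)| = 1.3 × 23 / 122.2 = 0.24471
20 log₁₀(0.24471) = -12.23 dB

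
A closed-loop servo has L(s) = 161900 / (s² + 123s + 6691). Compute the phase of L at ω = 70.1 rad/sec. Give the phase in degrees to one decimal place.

-78.4°

∠[(j70.1)² + 123(j70.1) + 6691] = ∠[1777 + j8622.3] = 78.35°
∠L(j70.1) = −78.35° = -78.35°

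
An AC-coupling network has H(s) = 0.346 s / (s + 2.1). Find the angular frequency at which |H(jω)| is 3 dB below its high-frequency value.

For a single-pole high-pass, the −3 dB point is at the pole: ω = 2.1 rad s⁻¹.

2.1 rad s⁻¹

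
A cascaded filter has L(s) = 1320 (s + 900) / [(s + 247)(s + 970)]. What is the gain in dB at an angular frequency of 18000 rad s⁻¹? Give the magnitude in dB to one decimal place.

|j18000 + 900| = √(18000² + 900²) = 1.802e+04
|j18000 + 247| = √(18000² + 247²) = 1.8e+04
|j18000 + 970| = √(18000² + 970²) = 1.803e+04
|L(j18000)| = 1320 × 1.802e+04 / (1.8e+04 × 1.803e+04) = 0.073312
20 log₁₀(0.073312) = -22.70 dB

-22.7 dB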